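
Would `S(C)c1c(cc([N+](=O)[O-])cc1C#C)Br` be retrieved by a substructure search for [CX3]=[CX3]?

No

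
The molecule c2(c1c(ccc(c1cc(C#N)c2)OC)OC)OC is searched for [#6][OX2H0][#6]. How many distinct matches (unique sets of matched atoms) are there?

3

[#6][OX2H0][#6] is the SMARTS for an ether: an aliphatic oxygen bridging two carbons with no H on the oxygen.
The molecule carries 3 separate instances of a methoxy ether (-OCH3) meeting every constraint; each maps to a distinct set of atoms, giving 3 matches.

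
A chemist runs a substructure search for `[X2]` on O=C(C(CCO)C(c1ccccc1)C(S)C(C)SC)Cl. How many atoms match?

3

The query [X2] means: any atom with exactly two total connections (bonds + H).
Check the 20 heavy atoms by environment: 8× C (X4) → no; 2× S (X2) → match; 1× C (X3) → no; 1× O (X1) → no; 1× Cl (X1) → no; 1× O (X2) → match; 6× c (aromatic, X3) → no.
Summing the matching environments: 2 + 1 = 3 matching atoms.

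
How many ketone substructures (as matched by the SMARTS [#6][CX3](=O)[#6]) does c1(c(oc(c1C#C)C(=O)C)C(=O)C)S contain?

2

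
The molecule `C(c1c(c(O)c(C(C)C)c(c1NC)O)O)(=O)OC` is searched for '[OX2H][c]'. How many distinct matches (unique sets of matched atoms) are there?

[OX2H][c] is the SMARTS for a phenol: a hydroxyl oxygen attached to an aromatic carbon.
The molecule carries 3 separate instances of a hydroxyl group (-OH) meeting every constraint; each maps to a distinct set of atoms, giving 3 matches.

3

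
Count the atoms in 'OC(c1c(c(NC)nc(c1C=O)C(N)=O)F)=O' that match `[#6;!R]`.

4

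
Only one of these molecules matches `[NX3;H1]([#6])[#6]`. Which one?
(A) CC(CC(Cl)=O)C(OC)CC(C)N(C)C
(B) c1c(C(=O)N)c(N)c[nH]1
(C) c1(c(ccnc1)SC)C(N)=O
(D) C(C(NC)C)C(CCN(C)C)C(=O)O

D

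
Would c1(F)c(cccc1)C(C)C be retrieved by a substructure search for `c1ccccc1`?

Yes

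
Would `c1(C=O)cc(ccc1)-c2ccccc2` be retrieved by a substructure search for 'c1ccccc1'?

Yes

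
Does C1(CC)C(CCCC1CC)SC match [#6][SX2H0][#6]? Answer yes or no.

Yes

The pattern [#6][SX2H0][#6] describes an aliphatic sulfur bridging two carbons with no H on the sulfur — a thioether.
The molecule carries a methylthio ether (-SCH3), whose atoms satisfy every constraint of the query, so the pattern matches.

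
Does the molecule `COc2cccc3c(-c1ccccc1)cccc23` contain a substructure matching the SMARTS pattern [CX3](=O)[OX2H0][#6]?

No

The pattern [CX3](=O)[OX2H0][#6] describes a carbonyl carbon bonded to an oxygen that is itself bonded to carbon (no H on that O) — an ester.
The closest candidate here is a methoxy ether (-OCH3), but the ether oxygen is not adjacent to a C=O carbon. No other fragment satisfies the full query, so there is no match.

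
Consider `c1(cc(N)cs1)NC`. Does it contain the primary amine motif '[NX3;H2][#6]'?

Yes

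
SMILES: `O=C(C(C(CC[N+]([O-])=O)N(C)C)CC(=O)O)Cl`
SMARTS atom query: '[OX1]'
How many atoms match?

The query [OX1] means: aliphatic oxygen with one total connection — typically a carbonyl =O or an oxide.
Check the 17 heavy atoms by environment: 7× C (X4) → no; 2× C (X3) → no; 3× O (X1) → match; 1× Cl (X1) → no; 1× N (X3) → no; 1× O (X2) → no; 1× N (charge +1, X3) → no; 1× O (charge -1, X1) → match.
Summing the matching environments: 3 + 1 = 4 matching atoms.

4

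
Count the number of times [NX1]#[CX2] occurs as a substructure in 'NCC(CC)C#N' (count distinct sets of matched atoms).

1

[NX1]#[CX2] is the SMARTS for a nitrile: a nitrogen triple-bonded to a two-connected carbon.
Exactly one fragment in the molecule meets all constraints, giving 1 match.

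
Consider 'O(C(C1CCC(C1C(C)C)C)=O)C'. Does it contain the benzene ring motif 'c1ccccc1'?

The pattern c1ccccc1 describes six aromatic carbons in a ring — a benzene ring.
The closest candidate here is a methyl group (-CH3), but no six-membered all-carbon aromatic ring is present. No other fragment satisfies the full query, so there is no match.

No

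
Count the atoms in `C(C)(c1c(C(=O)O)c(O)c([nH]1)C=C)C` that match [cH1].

0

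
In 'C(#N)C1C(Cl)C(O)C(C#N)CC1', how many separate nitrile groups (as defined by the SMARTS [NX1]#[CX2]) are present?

[NX1]#[CX2] is the SMARTS for a nitrile: a nitrogen triple-bonded to a two-connected carbon.
The molecule carries 2 separate instances of a nitrile (-C#N) meeting every constraint; each maps to a distinct set of atoms, giving 2 matches.

2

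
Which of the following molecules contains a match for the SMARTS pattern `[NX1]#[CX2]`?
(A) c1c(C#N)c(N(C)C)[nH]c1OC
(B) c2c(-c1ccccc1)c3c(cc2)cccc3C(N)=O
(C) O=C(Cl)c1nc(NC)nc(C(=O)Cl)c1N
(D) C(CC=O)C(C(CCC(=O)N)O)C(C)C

[NX1]#[CX2] describes a nitrogen triple-bonded to a two-connected carbon (a nitrile).
(A) contains a nitrile (-C#N), which satisfies every atom and bond constraint.
(B) has a primary amide (-C(=O)NH2) but the nitrogen is NX3, not NX1.
(C) has a primary amino group (-NH2) but the nitrogen is NX3 (three connections), not NX1 triple-bonded.
(D) has a primary amide (-C(=O)NH2) but the nitrogen is NX3, not NX1.
So the answer is (A).

A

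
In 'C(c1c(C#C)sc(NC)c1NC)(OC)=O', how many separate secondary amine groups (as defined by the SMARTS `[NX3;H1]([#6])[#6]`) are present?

2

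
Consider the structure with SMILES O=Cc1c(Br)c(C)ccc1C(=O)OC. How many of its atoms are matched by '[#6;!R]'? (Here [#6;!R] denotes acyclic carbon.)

4

Check the 14 heavy atoms by environment: 6× c (aromatic, in 6-ring) → no; 4× C (acyclic) → match; 3× O (acyclic) → no; 1× Br (acyclic) → no.
That gives 4 matching atoms.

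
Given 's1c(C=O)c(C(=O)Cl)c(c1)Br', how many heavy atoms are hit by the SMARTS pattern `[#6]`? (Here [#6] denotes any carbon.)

6

The query [#6] means: #6 matches any atom with atomic number 6 (carbon, aromatic or aliphatic).
Check the 11 heavy atoms by environment: 1× s (aromatic) → no; 4× c (aromatic) → match; 2× C → match; 2× O → no; 1× Cl → no; 1× Br → no.
Summing the matching environments: 4 + 2 = 6 matching atoms.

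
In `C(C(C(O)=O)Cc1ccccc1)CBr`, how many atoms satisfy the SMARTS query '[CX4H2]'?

The query [CX4H2] means: sp3 carbon (X4) with exactly two hydrogens.
Check the 14 heavy atoms by environment: 3× C (H2, X4) → match; 1× C (H1, X4) → no; 1× Br (H0, X1) → no; 1× c (aromatic, H0, X3) → no; 5× c (aromatic, H1, X3) → no; 1× C (H0, X3) → no; 1× O (H0, X1) → no; 1× O (H1, X2) → no.
That gives 3 matching atoms.

3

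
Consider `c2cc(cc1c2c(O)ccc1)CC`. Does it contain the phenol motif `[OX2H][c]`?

Yes

The pattern [OX2H][c] describes a hydroxyl oxygen attached to an aromatic carbon — a phenol.
The molecule carries a hydroxyl group (-OH), whose atoms satisfy every constraint of the query, so the pattern matches.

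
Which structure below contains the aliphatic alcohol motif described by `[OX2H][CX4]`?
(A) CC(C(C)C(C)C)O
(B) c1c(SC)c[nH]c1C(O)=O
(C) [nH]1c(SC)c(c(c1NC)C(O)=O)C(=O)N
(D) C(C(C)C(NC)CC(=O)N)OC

A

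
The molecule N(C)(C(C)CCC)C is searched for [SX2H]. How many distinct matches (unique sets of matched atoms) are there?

0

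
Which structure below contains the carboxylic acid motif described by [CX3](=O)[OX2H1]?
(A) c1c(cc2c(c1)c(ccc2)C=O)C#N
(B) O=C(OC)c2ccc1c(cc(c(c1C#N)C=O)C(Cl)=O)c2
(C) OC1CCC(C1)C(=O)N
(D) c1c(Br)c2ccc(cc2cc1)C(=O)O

D

[CX3](=O)[OX2H1] describes an sp2 carbon double-bonded to O and single-bonded to an -OH oxygen (a carboxylic acid).
(A) has an aldehyde (-CHO) but there is no singly-bonded oxygen on the carbonyl carbon.
(B) has a methyl-ester group (-C(=O)OCH3) but the singly-bonded O has no H (OX2H0, not OX2H1).
(C) has a primary amide (-C(=O)NH2) but the carbonyl is bonded to N, not to an -OH oxygen.
(D) contains a carboxylic acid group (-C(=O)OH), which satisfies every atom and bond constraint.
So the answer is (D).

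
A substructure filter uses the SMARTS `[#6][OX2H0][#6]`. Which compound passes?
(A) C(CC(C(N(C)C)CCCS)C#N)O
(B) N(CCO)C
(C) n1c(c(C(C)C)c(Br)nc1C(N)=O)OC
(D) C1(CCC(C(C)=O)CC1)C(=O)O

[#6][OX2H0][#6] describes an aliphatic oxygen bridging two carbons with no H on the oxygen (an ether).
(A) has a hydroxyl group (-OH) but the oxygen has H1, not H0 bridging two carbons.
(B) has a hydroxyl group (-OH) but the oxygen has H1, not H0 bridging two carbons.
(C) contains a methoxy ether (-OCH3), which satisfies every atom and bond constraint.
(D) has a carboxylic acid group (-C(=O)OH) but the -OH oxygen has H1; the =O is OX1, not OX2.
So the answer is (C).

C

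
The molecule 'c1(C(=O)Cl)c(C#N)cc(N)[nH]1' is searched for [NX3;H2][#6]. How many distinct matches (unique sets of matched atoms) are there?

1

[NX3;H2][#6] is the SMARTS for a primary amine: a trivalent nitrogen with two H attached to carbon.
Exactly one fragment in the molecule meets all constraints, giving 1 match.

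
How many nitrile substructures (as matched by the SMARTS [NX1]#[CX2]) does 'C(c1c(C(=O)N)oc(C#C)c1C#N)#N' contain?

2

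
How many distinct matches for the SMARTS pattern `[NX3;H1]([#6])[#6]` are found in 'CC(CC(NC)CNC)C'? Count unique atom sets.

2

[NX3;H1]([#6])[#6] is the SMARTS for a secondary amine: a trivalent nitrogen with one H, bonded to two carbons.
The molecule carries 2 separate instances of an N-methylamino group (-NHCH3) meeting every constraint; each maps to a distinct set of atoms, giving 2 matches.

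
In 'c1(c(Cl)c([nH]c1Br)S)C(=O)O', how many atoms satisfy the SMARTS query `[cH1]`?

0

Check the 11 heavy atoms by environment: 1× n (aromatic, H1) → no; 4× c (aromatic, H0) → no; 1× Cl (H0) → no; 1× Br (H0) → no; 1× C (H0) → no; 1× O (H0) → no; 1× O (H1) → no; 1× S (H1) → no.
No environment satisfies the query, so 0 matching atoms.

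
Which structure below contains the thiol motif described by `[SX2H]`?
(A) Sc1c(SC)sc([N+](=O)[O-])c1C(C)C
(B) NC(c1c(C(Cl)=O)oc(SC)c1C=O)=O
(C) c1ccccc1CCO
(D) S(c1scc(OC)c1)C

A

[SX2H] describes an aliphatic sulfur with two connections, one being H (a thiol).
(A) contains a thiol (-SH), which satisfies every atom and bond constraint.
(B) has a methylthio ether (-SCH3) but the sulfur has H0 (bonded to two carbons), not H1.
(C) has a hydroxyl group (-OH) but it is an -OH, not an -SH.
(D) has a methylthio ether (-SCH3) but the sulfur has H0 (bonded to two carbons), not H1.
So the answer is (A).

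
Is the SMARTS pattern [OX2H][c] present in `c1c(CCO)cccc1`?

No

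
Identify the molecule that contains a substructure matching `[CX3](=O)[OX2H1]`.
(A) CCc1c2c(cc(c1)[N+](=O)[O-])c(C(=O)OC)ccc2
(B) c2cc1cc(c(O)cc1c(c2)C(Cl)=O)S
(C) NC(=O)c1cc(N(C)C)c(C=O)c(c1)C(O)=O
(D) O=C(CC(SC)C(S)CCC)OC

C

[CX3](=O)[OX2H1] describes an sp2 carbon double-bonded to O and single-bonded to an -OH oxygen (a carboxylic acid).
(A) has a methyl-ester group (-C(=O)OCH3) but the singly-bonded O has no H (OX2H0, not OX2H1).
(B) has an acyl chloride (-C(=O)Cl) but the carbonyl is bonded to Cl, not to an -OH oxygen.
(C) contains a carboxylic acid group (-C(=O)OH), which satisfies every atom and bond constraint.
(D) has a methyl-ester group (-C(=O)OCH3) but the singly-bonded O has no H (OX2H0, not OX2H1).
So the answer is (C).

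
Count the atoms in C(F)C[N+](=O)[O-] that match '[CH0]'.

0

The query [CH0] means: aliphatic carbon with no attached hydrogen.
Check the 6 heavy atoms by environment: 2× C (H2) → no; 1× N (charge +1, H0) → no; 1× O (charge -1, H0) → no; 1× O (H0) → no; 1× F (H0) → no.
No environment satisfies the query, so 0 matching atoms.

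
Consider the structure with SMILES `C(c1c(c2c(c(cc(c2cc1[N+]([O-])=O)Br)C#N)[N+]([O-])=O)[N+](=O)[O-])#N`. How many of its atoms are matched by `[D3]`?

11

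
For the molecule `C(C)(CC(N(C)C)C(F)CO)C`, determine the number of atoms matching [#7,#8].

The query [#7,#8] means: nitrogen or oxygen (comma = OR).
Check the 12 heavy atoms by environment: 9× C → no; 1× O → match; 1× N → match; 1× F → no.
Summing the matching environments: 1 + 1 = 2 matching atoms.

2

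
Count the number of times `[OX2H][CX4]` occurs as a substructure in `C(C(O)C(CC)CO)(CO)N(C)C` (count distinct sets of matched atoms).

3

[OX2H][CX4] is the SMARTS for an aliphatic alcohol: a hydroxyl oxygen bound to an sp3 (X4) carbon.
The molecule carries 3 separate instances of a hydroxyl group (-OH) meeting every constraint; each maps to a distinct set of atoms, giving 3 matches.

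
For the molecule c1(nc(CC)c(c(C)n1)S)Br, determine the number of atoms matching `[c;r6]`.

4

The query [c;r6] means: aromatic carbon that belongs to a six-membered ring.
Check the 11 heavy atoms by environment: 2× n (aromatic, in 6-ring) → no; 4× c (aromatic, in 6-ring) → match; 1× Br (acyclic) → no; 1× S (acyclic) → no; 3× C (acyclic) → no.
That gives 4 matching atoms.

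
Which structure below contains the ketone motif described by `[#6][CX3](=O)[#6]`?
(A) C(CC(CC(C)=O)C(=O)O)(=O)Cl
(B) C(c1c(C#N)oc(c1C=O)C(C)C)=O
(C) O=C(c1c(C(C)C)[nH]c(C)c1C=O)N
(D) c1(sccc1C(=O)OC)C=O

[#6][CX3](=O)[#6] describes a carbonyl carbon (no H) flanked by two carbons (a ketone).
(A) contains an acetyl/ketone group (-C(=O)CH3), which satisfies every atom and bond constraint.
(B) has an aldehyde (-CHO) but the carbonyl carbon has H1, so it is not flanked by two carbons.
(C) has an aldehyde (-CHO) but the carbonyl carbon has H1, so it is not flanked by two carbons.
(D) has an aldehyde (-CHO) but the carbonyl carbon has H1, so it is not flanked by two carbons.
So the answer is (A).

A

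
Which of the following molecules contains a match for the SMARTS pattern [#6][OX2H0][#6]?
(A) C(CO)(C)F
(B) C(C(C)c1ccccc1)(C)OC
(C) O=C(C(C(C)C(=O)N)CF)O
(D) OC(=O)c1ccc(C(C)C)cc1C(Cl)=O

B

[#6][OX2H0][#6] describes an aliphatic oxygen bridging two carbons with no H on the oxygen (an ether).
(A) has a hydroxyl group (-OH) but the oxygen has H1, not H0 bridging two carbons.
(B) contains a methoxy ether (-OCH3), which satisfies every atom and bond constraint.
(C) has a carboxylic acid group (-C(=O)OH) but the -OH oxygen has H1; the =O is OX1, not OX2.
(D) has a carboxylic acid group (-C(=O)OH) but the -OH oxygen has H1; the =O is OX1, not OX2.
So the answer is (B).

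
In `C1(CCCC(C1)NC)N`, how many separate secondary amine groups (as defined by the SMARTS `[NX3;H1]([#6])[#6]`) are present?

1

[NX3;H1]([#6])[#6] is the SMARTS for a secondary amine: a trivalent nitrogen with one H, bonded to two carbons.
Exactly one fragment in the molecule meets all constraints, giving 1 match.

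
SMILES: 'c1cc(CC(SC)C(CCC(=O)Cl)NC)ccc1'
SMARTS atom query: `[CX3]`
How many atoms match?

1

Check the 18 heavy atoms by environment: 7× C (X4) → no; 1× N (X3) → no; 1× C (X3) → match; 1× O (X1) → no; 1× Cl (X1) → no; 1× S (X2) → no; 6× c (aromatic, X3) → no.
That gives 1 matching atom.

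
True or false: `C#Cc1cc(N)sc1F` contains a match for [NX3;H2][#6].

True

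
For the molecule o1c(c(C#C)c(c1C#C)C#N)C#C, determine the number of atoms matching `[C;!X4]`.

7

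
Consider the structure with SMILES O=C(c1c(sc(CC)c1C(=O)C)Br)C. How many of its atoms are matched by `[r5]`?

5

The query [r5] means: r5 matches atoms in a five-membered ring.
Check the 14 heavy atoms by environment: 1× s (aromatic, in 5-ring) → match; 4× c (aromatic, in 5-ring) → match; 6× C (acyclic) → no; 2× O (acyclic) → no; 1× Br (acyclic) → no.
Summing the matching environments: 1 + 4 = 5 matching atoms.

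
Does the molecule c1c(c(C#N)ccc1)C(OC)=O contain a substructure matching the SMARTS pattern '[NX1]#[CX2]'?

Yes

The pattern [NX1]#[CX2] describes a nitrogen triple-bonded to a two-connected carbon — a nitrile.
The molecule carries a nitrile (-C#N), whose atoms satisfy every constraint of the query, so the pattern matches.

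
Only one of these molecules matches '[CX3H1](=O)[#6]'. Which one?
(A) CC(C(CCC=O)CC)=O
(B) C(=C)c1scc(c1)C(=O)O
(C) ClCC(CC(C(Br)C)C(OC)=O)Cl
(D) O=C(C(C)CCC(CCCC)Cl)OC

A

[CX3H1](=O)[#6] describes an sp2 carbon with one H, double-bonded to O and single-bonded to carbon (an aldehyde).
(A) contains an aldehyde (-CHO), which satisfies every atom and bond constraint.
(B) has a carboxylic acid group (-C(=O)OH) but the carbonyl carbon has H0 and is bonded to O, not H1.
(C) has a methyl-ester group (-C(=O)OCH3) but the carbonyl carbon has H0, not H1.
(D) has a methyl-ester group (-C(=O)OCH3) but the carbonyl carbon has H0, not H1.
So the answer is (A).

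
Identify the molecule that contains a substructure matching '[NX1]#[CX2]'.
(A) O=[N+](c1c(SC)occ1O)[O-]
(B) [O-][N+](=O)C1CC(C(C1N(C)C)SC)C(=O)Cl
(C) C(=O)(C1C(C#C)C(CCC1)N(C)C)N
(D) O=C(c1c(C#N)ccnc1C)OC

D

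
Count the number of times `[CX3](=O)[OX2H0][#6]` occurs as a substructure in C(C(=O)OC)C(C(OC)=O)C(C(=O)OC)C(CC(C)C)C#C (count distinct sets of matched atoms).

[CX3](=O)[OX2H0][#6] is the SMARTS for an ester: a carbonyl carbon bonded to an oxygen that is itself bonded to carbon (no H on that O).
The molecule carries 3 separate instances of a methyl-ester group (-C(=O)OCH3) meeting every constraint; each maps to a distinct set of atoms, giving 3 matches.

3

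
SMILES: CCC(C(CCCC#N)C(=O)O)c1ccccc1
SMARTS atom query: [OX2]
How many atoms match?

1

Check the 18 heavy atoms by environment: 7× C (X4) → no; 1× C (X2) → no; 1× N (X1) → no; 6× c (aromatic, X3) → no; 1× C (X3) → no; 1× O (X1) → no; 1× O (X2) → match.
That gives 1 matching atom.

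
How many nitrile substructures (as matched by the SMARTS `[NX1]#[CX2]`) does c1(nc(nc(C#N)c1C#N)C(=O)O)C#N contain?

3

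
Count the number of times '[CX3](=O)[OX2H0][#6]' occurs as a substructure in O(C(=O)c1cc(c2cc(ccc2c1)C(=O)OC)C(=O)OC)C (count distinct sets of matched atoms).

3

[CX3](=O)[OX2H0][#6] is the SMARTS for an ester: a carbonyl carbon bonded to an oxygen that is itself bonded to carbon (no H on that O).
The molecule carries 3 separate instances of a methyl-ester group (-C(=O)OCH3) meeting every constraint; each maps to a distinct set of atoms, giving 3 matches.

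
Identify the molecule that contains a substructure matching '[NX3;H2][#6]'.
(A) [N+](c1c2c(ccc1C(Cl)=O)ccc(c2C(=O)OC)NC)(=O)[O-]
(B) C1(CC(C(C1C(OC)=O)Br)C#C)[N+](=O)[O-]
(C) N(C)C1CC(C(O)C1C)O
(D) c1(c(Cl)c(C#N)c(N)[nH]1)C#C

[NX3;H2][#6] describes a trivalent nitrogen with two H attached to carbon (a primary amine).
(A) has an N-methylamino group (-NHCH3) but the nitrogen bears two carbons and only one H (H1), not H2.
(B) has a nitro group (-[N+](=O)[O-]) but the nitrogen is [N+] with no H, not NX3H2.
(C) has an N-methylamino group (-NHCH3) but the nitrogen bears two carbons and only one H (H1), not H2.
(D) contains a primary amino group (-NH2), which satisfies every atom and bond constraint.
So the answer is (D).

D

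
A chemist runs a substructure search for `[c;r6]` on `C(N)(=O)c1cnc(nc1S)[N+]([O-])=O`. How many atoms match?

4

The query [c;r6] means: aromatic carbon that belongs to a six-membered ring.
Check the 13 heavy atoms by environment: 2× n (aromatic, in 6-ring) → no; 4× c (aromatic, in 6-ring) → match; 1× S (acyclic) → no; 1× N (charge +1, acyclic) → no; 1× O (charge -1, acyclic) → no; 2× O (acyclic) → no; 1× C (acyclic) → no; 1× N (acyclic) → no.
That gives 4 matching atoms.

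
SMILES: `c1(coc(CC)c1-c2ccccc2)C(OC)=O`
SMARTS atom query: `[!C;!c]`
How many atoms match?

The query [!C;!c] means: neither aliphatic nor aromatic carbon — same as [!#6].
Check the 17 heavy atoms by environment: 1× o (aromatic) → match; 10× c (aromatic) → no; 4× C → no; 2× O → match.
Summing the matching environments: 1 + 2 = 3 matching atoms.

3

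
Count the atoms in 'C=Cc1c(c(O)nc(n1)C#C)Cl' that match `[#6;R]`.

The query [#6;R] means: carbon that is part of a ring.
Check the 12 heavy atoms by environment: 2× n (aromatic, in 6-ring) → no; 4× c (aromatic, in 6-ring) → match; 1× Cl (acyclic) → no; 4× C (acyclic) → no; 1× O (acyclic) → no.
That gives 4 matching atoms.

4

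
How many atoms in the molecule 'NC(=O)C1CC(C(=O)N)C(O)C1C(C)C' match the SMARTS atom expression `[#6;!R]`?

Check the 15 heavy atoms by environment: 5× C (in 5-ring) → no; 5× C (acyclic) → match; 3× O (acyclic) → no; 2× N (acyclic) → no.
That gives 5 matching atoms.

5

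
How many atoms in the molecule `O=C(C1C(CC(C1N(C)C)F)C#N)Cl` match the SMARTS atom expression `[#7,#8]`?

3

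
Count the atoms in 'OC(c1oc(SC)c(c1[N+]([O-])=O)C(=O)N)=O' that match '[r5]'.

5

The query [r5] means: r5 matches atoms in a five-membered ring.
Check the 16 heavy atoms by environment: 1× o (aromatic, in 5-ring) → match; 4× c (aromatic, in 5-ring) → match; 3× C (acyclic) → no; 4× O (acyclic) → no; 1× N (acyclic) → no; 1× S (acyclic) → no; 1× N (charge +1, acyclic) → no; 1× O (charge -1, acyclic) → no.
Summing the matching environments: 1 + 4 = 5 matching atoms.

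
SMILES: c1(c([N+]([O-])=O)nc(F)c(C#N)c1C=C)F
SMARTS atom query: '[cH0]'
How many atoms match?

The query [cH0] means: aromatic carbon with no attached hydrogen (substituted or ring-fusion).
Check the 15 heavy atoms by environment: 1× n (aromatic, H0) → no; 5× c (aromatic, H0) → match; 2× F (H0) → no; 1× N (charge +1, H0) → no; 1× O (charge -1, H0) → no; 1× O (H0) → no; 1× C (H0) → no; 1× N (H0) → no; 1× C (H1) → no; 1× C (H2) → no.
That gives 5 matching atoms.

5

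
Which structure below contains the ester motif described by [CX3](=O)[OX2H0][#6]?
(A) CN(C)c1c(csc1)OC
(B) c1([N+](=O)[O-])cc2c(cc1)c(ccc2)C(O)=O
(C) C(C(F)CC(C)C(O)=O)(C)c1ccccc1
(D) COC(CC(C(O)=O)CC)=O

D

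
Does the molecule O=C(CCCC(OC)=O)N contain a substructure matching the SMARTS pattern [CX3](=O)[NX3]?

The pattern [CX3](=O)[NX3] describes a carbonyl carbon bonded to a trivalent nitrogen — an amide.
The molecule carries a primary amide (-C(=O)NH2), whose atoms satisfy every constraint of the query, so the pattern matches.

Yes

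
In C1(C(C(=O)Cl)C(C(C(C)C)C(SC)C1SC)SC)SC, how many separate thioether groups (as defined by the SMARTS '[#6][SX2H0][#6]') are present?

4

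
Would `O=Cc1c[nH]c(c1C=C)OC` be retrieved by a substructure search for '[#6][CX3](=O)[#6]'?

No

The pattern [#6][CX3](=O)[#6] describes a carbonyl carbon (no H) flanked by two carbons — a ketone.
The closest candidate here is an aldehyde (-CHO), but the carbonyl carbon has H1, so it is not flanked by two carbons. No other fragment satisfies the full query, so there is no match.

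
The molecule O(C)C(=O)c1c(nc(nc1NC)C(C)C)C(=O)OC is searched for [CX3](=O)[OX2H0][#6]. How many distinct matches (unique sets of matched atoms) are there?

[CX3](=O)[OX2H0][#6] is the SMARTS for an ester: a carbonyl carbon bonded to an oxygen that is itself bonded to carbon (no H on that O).
The molecule carries 2 separate instances of a methyl-ester group (-C(=O)OCH3) meeting every constraint; each maps to a distinct set of atoms, giving 2 matches.

2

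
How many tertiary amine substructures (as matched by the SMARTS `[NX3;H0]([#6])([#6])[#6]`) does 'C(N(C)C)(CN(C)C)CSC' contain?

[NX3;H0]([#6])([#6])[#6] is the SMARTS for a tertiary amine: a trivalent nitrogen with no H, bonded to three carbons.
The molecule carries 2 separate instances of a dimethylamino group (-N(CH3)2) meeting every constraint; each maps to a distinct set of atoms, giving 2 matches.

2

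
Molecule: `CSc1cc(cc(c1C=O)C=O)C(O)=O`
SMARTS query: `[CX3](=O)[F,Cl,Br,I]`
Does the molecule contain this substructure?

No

The pattern [CX3](=O)[F,Cl,Br,I] describes a carbonyl carbon bonded to a halogen — an acyl halide.
The closest candidate here is a carboxylic acid group (-C(=O)OH), but the carbonyl is bonded to -OH, not to a halogen. No other fragment satisfies the full query, so there is no match.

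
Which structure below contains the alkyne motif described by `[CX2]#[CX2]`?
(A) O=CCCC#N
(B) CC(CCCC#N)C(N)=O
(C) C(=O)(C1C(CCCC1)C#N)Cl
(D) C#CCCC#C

[CX2]#[CX2] describes a carbon-carbon triple bond (an alkyne).
(A) has a nitrile (-C#N) but the triple bond is C#N, not C#C.
(B) has a nitrile (-C#N) but the triple bond is C#N, not C#C.
(C) has a nitrile (-C#N) but the triple bond is C#N, not C#C.
(D) contains an ethynyl group (-C#CH), which satisfies every atom and bond constraint.
So the answer is (D).

D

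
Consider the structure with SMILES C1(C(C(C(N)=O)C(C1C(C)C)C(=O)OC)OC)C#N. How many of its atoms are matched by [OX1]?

Check the 19 heavy atoms by environment: 10× C (X4) → no; 2× O (X2) → no; 1× C (X2) → no; 1× N (X1) → no; 2× C (X3) → no; 2× O (X1) → match; 1× N (X3) → no.
That gives 2 matching atoms.

2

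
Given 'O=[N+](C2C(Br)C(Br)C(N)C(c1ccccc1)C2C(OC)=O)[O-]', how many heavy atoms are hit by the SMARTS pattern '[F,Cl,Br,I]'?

2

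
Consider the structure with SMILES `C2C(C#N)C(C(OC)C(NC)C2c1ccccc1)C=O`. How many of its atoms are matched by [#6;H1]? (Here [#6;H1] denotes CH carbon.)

Check the 20 heavy atoms by environment: 6× C (H1) → match; 1× C (H2) → no; 2× O (H0) → no; 2× C (H3) → no; 1× N (H1) → no; 1× C (H0) → no; 1× N (H0) → no; 1× c (aromatic, H0) → no; 5× c (aromatic, H1) → match.
Summing the matching environments: 6 + 5 = 11 matching atoms.

11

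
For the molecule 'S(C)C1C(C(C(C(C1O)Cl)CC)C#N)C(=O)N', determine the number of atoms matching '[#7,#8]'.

The query [#7,#8] means: nitrogen or oxygen (comma = OR).
Check the 17 heavy atoms by environment: 11× C → no; 2× O → match; 2× N → match; 1× S → no; 1× Cl → no.
Summing the matching environments: 2 + 2 = 4 matching atoms.

4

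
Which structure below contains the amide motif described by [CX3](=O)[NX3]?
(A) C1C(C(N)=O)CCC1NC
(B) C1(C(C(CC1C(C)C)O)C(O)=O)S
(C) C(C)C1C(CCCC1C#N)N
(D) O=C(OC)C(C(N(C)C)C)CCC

[CX3](=O)[NX3] describes a carbonyl carbon bonded to a trivalent nitrogen (an amide).
(A) contains a primary amide (-C(=O)NH2), which satisfies every atom and bond constraint.
(B) has a carboxylic acid group (-C(=O)OH) but the carbonyl is bonded to O, not to an NX3 nitrogen.
(C) has a primary amino group (-NH2) but the -NH2 is not attached to a carbonyl carbon.
(D) has a methyl-ester group (-C(=O)OCH3) but the carbonyl is bonded to O, not to an NX3 nitrogen.
So the answer is (A).

A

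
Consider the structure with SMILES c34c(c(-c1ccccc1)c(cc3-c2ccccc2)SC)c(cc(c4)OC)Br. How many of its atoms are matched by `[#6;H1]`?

13

The query [#6;H1] means: any carbon bearing exactly one hydrogen.
Check the 27 heavy atoms by environment: 9× c (aromatic, H0) → no; 13× c (aromatic, H1) → match; 1× O (H0) → no; 2× C (H3) → no; 1× S (H0) → no; 1× Br (H0) → no.
That gives 13 matching atoms.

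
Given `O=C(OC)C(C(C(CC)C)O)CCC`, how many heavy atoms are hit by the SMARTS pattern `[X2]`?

The query [X2] means: any atom with exactly two total connections (bonds + H).
Check the 14 heavy atoms by environment: 10× C (X4) → no; 2× O (X2) → match; 1× C (X3) → no; 1× O (X1) → no.
That gives 2 matching atoms.

2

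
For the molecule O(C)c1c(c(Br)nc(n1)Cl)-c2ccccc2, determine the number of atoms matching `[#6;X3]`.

10

The query [#6;X3] means: any carbon (aromatic or not) with three total connections.
Check the 16 heavy atoms by environment: 2× n (aromatic, X2) → no; 10× c (aromatic, X3) → match; 1× Br (X1) → no; 1× O (X2) → no; 1× C (X4) → no; 1× Cl (X1) → no.
That gives 10 matching atoms.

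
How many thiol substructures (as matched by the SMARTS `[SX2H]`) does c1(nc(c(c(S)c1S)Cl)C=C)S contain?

3

[SX2H] is the SMARTS for a thiol: an aliphatic sulfur with two connections, one being H.
The molecule carries 3 separate instances of a thiol (-SH) meeting every constraint; each maps to a distinct set of atoms, giving 3 matches.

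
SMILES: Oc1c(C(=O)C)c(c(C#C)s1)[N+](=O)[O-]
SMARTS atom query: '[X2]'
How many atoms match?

The query [X2] means: any atom with exactly two total connections (bonds + H).
Check the 14 heavy atoms by environment: 1× s (aromatic, X2) → match; 4× c (aromatic, X3) → no; 1× O (X2) → match; 1× N (charge +1, X3) → no; 1× O (charge -1, X1) → no; 2× O (X1) → no; 2× C (X2) → match; 1× C (X3) → no; 1× C (X4) → no.
Summing the matching environments: 1 + 1 + 2 = 4 matching atoms.

4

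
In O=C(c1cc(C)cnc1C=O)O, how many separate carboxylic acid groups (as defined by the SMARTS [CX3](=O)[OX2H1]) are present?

[CX3](=O)[OX2H1] is the SMARTS for a carboxylic acid: an sp2 carbon double-bonded to O and single-bonded to an -OH oxygen.
Exactly one fragment in the molecule meets all constraints, giving 1 match.

1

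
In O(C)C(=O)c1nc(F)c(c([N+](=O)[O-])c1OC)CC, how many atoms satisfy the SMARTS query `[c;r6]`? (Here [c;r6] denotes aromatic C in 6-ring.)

5

Check the 18 heavy atoms by environment: 1× n (aromatic, in 6-ring) → no; 5× c (aromatic, in 6-ring) → match; 5× C (acyclic) → no; 1× F (acyclic) → no; 4× O (acyclic) → no; 1× N (charge +1, acyclic) → no; 1× O (charge -1, acyclic) → no.
That gives 5 matching atoms.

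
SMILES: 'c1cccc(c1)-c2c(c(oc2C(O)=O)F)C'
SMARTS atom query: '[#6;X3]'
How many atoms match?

11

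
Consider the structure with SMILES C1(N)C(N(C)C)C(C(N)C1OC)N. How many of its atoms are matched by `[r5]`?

Check the 13 heavy atoms by environment: 5× C (in 5-ring) → match; 4× N (acyclic) → no; 3× C (acyclic) → no; 1× O (acyclic) → no.
That gives 5 matching atoms.

5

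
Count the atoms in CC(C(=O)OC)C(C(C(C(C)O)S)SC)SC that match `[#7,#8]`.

3

Check the 17 heavy atoms by environment: 11× C → no; 3× S → no; 3× O → match.
That gives 3 matching atoms.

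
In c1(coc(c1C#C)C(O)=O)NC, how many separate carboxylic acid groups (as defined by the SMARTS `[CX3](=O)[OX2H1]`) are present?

[CX3](=O)[OX2H1] is the SMARTS for a carboxylic acid: an sp2 carbon double-bonded to O and single-bonded to an -OH oxygen.
Exactly one fragment in the molecule meets all constraints, giving 1 match.

1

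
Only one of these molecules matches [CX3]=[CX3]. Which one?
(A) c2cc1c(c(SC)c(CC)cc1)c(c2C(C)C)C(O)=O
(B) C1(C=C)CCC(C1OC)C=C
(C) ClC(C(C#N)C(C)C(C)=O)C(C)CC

B

[CX3]=[CX3] describes a non-aromatic C=C double bond between two sp2 carbons (an alkene).
(A) has an ethyl group (-CH2CH3) but its C-C bond is a single bond between CX4 carbons, not CX3=CX3.
(B) contains a vinyl group (-CH=CH2), which satisfies every atom and bond constraint.
(C) has an ethyl group (-CH2CH3) but its C-C bond is a single bond between CX4 carbons, not CX3=CX3.
So the answer is (B).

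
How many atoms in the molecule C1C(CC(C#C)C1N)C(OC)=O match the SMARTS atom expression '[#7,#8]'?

3

Check the 12 heavy atoms by environment: 9× C → no; 1× N → match; 2× O → match.
Summing the matching environments: 1 + 2 = 3 matching atoms.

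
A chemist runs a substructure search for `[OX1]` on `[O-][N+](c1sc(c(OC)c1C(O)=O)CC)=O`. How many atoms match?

3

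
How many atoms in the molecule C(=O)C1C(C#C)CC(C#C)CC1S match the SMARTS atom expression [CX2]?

4

The query [CX2] means: C with X2: aliphatic carbon with exactly 2 total connections.
Check the 13 heavy atoms by environment: 6× C (X4) → no; 4× C (X2) → match; 1× S (X2) → no; 1× C (X3) → no; 1× O (X1) → no.
That gives 4 matching atoms.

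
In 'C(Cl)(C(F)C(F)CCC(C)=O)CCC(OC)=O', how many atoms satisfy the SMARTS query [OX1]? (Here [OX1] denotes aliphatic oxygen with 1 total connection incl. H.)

2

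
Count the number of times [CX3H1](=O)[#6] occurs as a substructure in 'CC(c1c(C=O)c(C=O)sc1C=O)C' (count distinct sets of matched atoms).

[CX3H1](=O)[#6] is the SMARTS for an aldehyde: an sp2 carbon with one H, double-bonded to O and single-bonded to carbon.
The molecule carries 3 separate instances of an aldehyde (-CHO) meeting every constraint; each maps to a distinct set of atoms, giving 3 matches.

3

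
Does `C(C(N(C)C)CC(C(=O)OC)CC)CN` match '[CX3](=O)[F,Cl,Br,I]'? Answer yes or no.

No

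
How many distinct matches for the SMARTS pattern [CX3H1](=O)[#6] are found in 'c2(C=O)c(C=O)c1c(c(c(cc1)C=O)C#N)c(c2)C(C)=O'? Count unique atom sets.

3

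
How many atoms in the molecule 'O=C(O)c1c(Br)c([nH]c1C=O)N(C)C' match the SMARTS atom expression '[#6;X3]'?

6

The query [#6;X3] means: any carbon (aromatic or not) with three total connections.
Check the 14 heavy atoms by environment: 1× n (aromatic, X3) → no; 4× c (aromatic, X3) → match; 1× N (X3) → no; 2× C (X4) → no; 1× Br (X1) → no; 2× C (X3) → match; 2× O (X1) → no; 1× O (X2) → no.
Summing the matching environments: 4 + 2 = 6 matching atoms.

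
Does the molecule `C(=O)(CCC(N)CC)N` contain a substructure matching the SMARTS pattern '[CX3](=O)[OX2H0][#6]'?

No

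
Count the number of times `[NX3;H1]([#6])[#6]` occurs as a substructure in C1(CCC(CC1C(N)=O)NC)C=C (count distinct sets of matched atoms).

[NX3;H1]([#6])[#6] is the SMARTS for a secondary amine: a trivalent nitrogen with one H, bonded to two carbons.
Exactly one fragment in the molecule meets all constraints, giving 1 match.

1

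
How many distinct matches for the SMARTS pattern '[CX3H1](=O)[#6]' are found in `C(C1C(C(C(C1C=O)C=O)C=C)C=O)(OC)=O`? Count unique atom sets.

3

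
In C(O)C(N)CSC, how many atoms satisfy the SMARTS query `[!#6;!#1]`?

3

The query [!#6;!#1] means: not carbon and not hydrogen — any heteroatom.
Check the 7 heavy atoms by environment: 4× C → no; 1× N → match; 1× O → match; 1× S → match.
Summing the matching environments: 1 + 1 + 1 = 3 matching atoms.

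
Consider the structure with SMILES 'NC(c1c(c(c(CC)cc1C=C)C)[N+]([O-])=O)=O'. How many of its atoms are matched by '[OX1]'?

3

The query [OX1] means: aliphatic oxygen with one total connection — typically a carbonyl =O or an oxide.
Check the 17 heavy atoms by environment: 6× c (aromatic, X3) → no; 1× N (charge +1, X3) → no; 1× O (charge -1, X1) → match; 2× O (X1) → match; 3× C (X3) → no; 3× C (X4) → no; 1× N (X3) → no.
Summing the matching environments: 1 + 2 = 3 matching atoms.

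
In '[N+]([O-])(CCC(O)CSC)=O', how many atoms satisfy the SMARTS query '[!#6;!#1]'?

The query [!#6;!#1] means: not carbon and not hydrogen — any heteroatom.
Check the 10 heavy atoms by environment: 5× C → no; 1× S → match; 2× O → match; 1× N (charge +1) → match; 1× O (charge -1) → match.
Summing the matching environments: 1 + 2 + 1 + 1 = 5 matching atoms.

5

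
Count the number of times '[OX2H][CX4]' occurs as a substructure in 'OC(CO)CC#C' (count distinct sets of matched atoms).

2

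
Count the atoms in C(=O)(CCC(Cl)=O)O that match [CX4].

Check the 8 heavy atoms by environment: 2× C (X4) → match; 2× C (X3) → no; 2× O (X1) → no; 1× Cl (X1) → no; 1× O (X2) → no.
That gives 2 matching atoms.

2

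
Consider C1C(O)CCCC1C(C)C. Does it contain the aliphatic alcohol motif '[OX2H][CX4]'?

The pattern [OX2H][CX4] describes a hydroxyl oxygen bound to an sp3 (X4) carbon — an aliphatic alcohol.
The molecule carries a hydroxyl group (-OH), whose atoms satisfy every constraint of the query, so the pattern matches.

Yes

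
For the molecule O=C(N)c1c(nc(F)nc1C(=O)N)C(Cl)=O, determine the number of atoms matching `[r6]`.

Check the 16 heavy atoms by environment: 2× n (aromatic, in 6-ring) → match; 4× c (aromatic, in 6-ring) → match; 1× F (acyclic) → no; 3× C (acyclic) → no; 3× O (acyclic) → no; 1× Cl (acyclic) → no; 2× N (acyclic) → no.
Summing the matching environments: 2 + 4 = 6 matching atoms.

6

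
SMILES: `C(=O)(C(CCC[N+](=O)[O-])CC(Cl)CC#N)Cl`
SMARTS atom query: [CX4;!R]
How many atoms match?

7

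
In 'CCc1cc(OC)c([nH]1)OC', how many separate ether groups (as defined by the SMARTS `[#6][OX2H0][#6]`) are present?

[#6][OX2H0][#6] is the SMARTS for an ether: an aliphatic oxygen bridging two carbons with no H on the oxygen.
The molecule carries 2 separate instances of a methoxy ether (-OCH3) meeting every constraint; each maps to a distinct set of atoms, giving 2 matches.

2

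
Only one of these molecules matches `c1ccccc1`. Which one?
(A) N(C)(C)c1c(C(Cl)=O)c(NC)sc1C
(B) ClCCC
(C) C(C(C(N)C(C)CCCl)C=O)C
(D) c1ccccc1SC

D

c1ccccc1 describes six aromatic carbons in a ring (a benzene ring).
(A) has a methyl group (-CH3) but no six-membered all-carbon aromatic ring is present.
(B) has a methyl group (-CH3) but no six-membered all-carbon aromatic ring is present.
(C) has a methyl group (-CH3) but no six-membered all-carbon aromatic ring is present.
(D) contains the required atom environment, so the pattern matches.
So the answer is (D).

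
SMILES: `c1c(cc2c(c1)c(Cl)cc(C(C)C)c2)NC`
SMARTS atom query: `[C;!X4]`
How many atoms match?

Check the 16 heavy atoms by environment: 10× c (aromatic, X3) → no; 1× Cl (X1) → no; 1× N (X3) → no; 4× C (X4) → no.
No environment satisfies the query, so 0 matching atoms.

0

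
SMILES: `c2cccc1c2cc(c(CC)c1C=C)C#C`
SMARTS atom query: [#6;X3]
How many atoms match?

The query [#6;X3] means: any carbon (aromatic or not) with three total connections.
Check the 16 heavy atoms by environment: 10× c (aromatic, X3) → match; 2× C (X2) → no; 2× C (X4) → no; 2× C (X3) → match.
Summing the matching environments: 10 + 2 = 12 matching atoms.

12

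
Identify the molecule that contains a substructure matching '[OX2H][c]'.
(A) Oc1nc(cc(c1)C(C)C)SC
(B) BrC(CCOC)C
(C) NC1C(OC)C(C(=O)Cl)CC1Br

[OX2H][c] describes a hydroxyl oxygen attached to an aromatic carbon (a phenol).
(A) contains a hydroxyl group (-OH), which satisfies every atom and bond constraint.
(B) has a methoxy ether (-OCH3) but the oxygen has H0, not H1.
(C) has a methoxy ether (-OCH3) but the oxygen has H0, not H1.
So the answer is (A).

A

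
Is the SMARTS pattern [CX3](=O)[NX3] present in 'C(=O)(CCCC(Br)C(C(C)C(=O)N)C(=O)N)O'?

Yes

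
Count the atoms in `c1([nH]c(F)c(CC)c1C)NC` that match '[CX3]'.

0

Check the 11 heavy atoms by environment: 1× n (aromatic, X3) → no; 4× c (aromatic, X3) → no; 1× F (X1) → no; 4× C (X4) → no; 1× N (X3) → no.
No environment satisfies the query, so 0 matching atoms.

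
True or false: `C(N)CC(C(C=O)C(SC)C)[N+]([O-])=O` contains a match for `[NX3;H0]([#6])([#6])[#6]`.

False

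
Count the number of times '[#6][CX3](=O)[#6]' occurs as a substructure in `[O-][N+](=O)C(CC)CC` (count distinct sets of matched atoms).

[#6][CX3](=O)[#6] is the SMARTS for a ketone: a carbonyl carbon (no H) flanked by two carbons.
No fragment in the molecule satisfies every constraint, giving 0 matches.

0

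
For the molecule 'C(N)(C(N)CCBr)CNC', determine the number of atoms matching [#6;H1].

2

The query [#6;H1] means: any carbon bearing exactly one hydrogen.
Check the 10 heavy atoms by environment: 3× C (H2) → no; 2× C (H1) → match; 2× N (H2) → no; 1× N (H1) → no; 1× C (H3) → no; 1× Br (H0) → no.
That gives 2 matching atoms.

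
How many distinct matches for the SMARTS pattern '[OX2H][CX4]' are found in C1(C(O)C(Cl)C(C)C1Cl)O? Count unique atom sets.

[OX2H][CX4] is the SMARTS for an aliphatic alcohol: a hydroxyl oxygen bound to an sp3 (X4) carbon.
The molecule carries 2 separate instances of a hydroxyl group (-OH) meeting every constraint; each maps to a distinct set of atoms, giving 2 matches.

2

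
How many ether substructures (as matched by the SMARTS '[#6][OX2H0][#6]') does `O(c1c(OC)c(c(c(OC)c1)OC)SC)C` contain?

4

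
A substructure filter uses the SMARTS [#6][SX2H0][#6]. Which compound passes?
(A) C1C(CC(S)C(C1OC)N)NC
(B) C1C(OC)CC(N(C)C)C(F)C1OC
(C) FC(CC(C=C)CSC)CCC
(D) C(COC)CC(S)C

C

[#6][SX2H0][#6] describes an aliphatic sulfur bridging two carbons with no H on the sulfur (a thioether).
(A) has a thiol (-SH) but the sulfur has H1, not H0 bridging two carbons.
(B) has a methoxy ether (-OCH3) but the bridging atom is O, not S.
(C) contains a methylthio ether (-SCH3), which satisfies every atom and bond constraint.
(D) has a methoxy ether (-OCH3) but the bridging atom is O, not S.
So the answer is (C).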